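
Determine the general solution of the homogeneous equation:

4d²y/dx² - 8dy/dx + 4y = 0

Characteristic equation: 4r² - 8r + 4 = 0
Divide by 4: r² - 2r + 1 = 0
Factored: (r - 1)² = 0
Repeated root: r = 1
General solution: y = (C₁ + C₂x)e^x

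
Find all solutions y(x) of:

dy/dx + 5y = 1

Using integrating factor method:

General solution: y = 1/5 + Ce^(-5x)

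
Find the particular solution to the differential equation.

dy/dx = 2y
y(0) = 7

General solution: y = Ce^(2x)
Applying IC y(0) = 7:
Particular solution: y = 7e^(2x)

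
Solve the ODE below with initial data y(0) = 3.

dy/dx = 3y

General solution: y = Ce^(3x)
Applying IC y(0) = 3:
Particular solution: y = 3e^(3x)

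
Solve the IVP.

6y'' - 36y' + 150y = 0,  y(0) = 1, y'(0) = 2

General solution: y = e^(3x)(C₁cos(4x) + C₂sin(4x))
Complex roots r = 3 ± 4i
Applying ICs: C₁ = 1, C₂ = -1/4
Particular solution: y = e^(3x)(cos(4x) - (1/4)sin(4x))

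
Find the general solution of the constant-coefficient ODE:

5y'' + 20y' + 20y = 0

Characteristic equation: 5r² + 20r + 20 = 0
Divide by 5: r² + 4r + 4 = 0
Factored: (r + 2)² = 0
Repeated root: r = -2
General solution: y = (C₁ + C₂x)e^(-2x)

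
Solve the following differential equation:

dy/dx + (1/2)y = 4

Using integrating factor method:

General solution: y = 8 + Ce^(-x/2)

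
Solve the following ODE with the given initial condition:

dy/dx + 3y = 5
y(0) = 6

General solution: y = 5/3 + Ce^(-3x)
Applying y(0) = 6: C = 6 - 5/3 = 13/3
Particular solution: y = 5/3 + (13/3)e^(-3x)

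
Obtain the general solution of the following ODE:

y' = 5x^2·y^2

Separating variables and integrating:
-1/y = 5x^3/3 + C

General solution: y^-1 = (-5/3)x^3 + C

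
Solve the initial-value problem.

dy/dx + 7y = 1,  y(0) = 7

General solution: y = 1/7 + Ce^(-7x)
Applying y(0) = 7: C = 7 - 1/7 = 48/7
Particular solution: y = 1/7 + (48/7)e^(-7x)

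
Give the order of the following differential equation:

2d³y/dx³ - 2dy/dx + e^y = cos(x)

The order is 3 (highest derivative is of order 3).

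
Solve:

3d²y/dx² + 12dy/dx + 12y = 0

Characteristic equation: 3r² + 12r + 12 = 0
Divide by 3: r² + 4r + 4 = 0
Factored: (r + 2)² = 0
Repeated root: r = -2
General solution: y = (C₁ + C₂x)e^(-2x)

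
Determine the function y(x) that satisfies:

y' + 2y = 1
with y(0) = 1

General solution: y = 1/2 + Ce^(-2x)
Applying y(0) = 1: C = 1 - 1/2 = 1/2
Particular solution: y = 1/2 + (1/2)e^(-2x)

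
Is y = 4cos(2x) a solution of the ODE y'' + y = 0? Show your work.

Verification:
y'' = -16cos(2x)
y'' + y ≠ 0 (frequency mismatch: got 4 instead of 1)

No, it is not a solution.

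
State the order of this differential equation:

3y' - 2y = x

The order is 1 (highest derivative is of order 1).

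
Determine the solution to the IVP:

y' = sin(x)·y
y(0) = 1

General solution: y = Ce^(-cos(x))
Applying IC y(0) = 1:
Particular solution: y = e^(1-cos(x))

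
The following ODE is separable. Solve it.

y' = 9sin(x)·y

Separating variables and integrating:
ln|y| = -9cos(x) + C

General solution: y = Ce^(-9cos(x))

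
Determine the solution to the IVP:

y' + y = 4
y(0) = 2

General solution: y = 4 + Ce^(-x)
Applying y(0) = 2: C = 2 - 4 = -2
Particular solution: y = 4 - 2e^(-x)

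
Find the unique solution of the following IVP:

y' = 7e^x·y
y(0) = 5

General solution: y = Ce^(7e^x)
Applying IC y(0) = 5:
Particular solution: y = 5e^(7(e^x - 1))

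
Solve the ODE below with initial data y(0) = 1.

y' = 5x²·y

General solution: y = Ce^(5x³/3)
Applying IC y(0) = 1:
Particular solution: y = e^(5x³/3)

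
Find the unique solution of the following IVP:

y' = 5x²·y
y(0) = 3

General solution: y = Ce^(5x³/3)
Applying IC y(0) = 3:
Particular solution: y = 3e^(5x³/3)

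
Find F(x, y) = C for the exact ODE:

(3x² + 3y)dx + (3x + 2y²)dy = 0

Verify exactness: ∂M/∂y = ∂N/∂x ✓
Find F(x,y) such that ∂F/∂x = M, ∂F/∂y = N
Solution: x³ + 3xy + 2y³/3 = C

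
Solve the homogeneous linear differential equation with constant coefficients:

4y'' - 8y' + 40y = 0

Characteristic equation: 4r² - 8r + 40 = 0
Divide by 4: r² - 2r + 10 = 0
Roots: r = 1 ± 3i (complex conjugates)
General solution: y = e^x(C₁cos(3x) + C₂sin(3x))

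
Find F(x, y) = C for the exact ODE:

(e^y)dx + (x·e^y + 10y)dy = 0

Verify exactness: ∂M/∂y = ∂N/∂x ✓
Find F(x,y) such that ∂F/∂x = M, ∂F/∂y = N
Solution: x·e^y + 5y² = C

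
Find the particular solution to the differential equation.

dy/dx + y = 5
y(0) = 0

General solution: y = 5 + Ce^(-x)
Applying y(0) = 0: C = 0 - 5 = -5
Particular solution: y = 5 - 5e^(-x)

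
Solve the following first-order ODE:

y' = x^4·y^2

Separating variables and integrating:
-1/y = x^5/5 + C

General solution: y^-1 = (-1/5)x^5 + C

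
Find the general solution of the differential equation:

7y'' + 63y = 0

Characteristic equation: 7r² + 63 = 0
Divide by 7: r² + 9 = 0
Roots: r = ±3i (complex conjugates)
General solution: y = C₁cos(3x) + C₂sin(3x)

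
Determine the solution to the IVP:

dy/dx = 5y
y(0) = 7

General solution: y = Ce^(5x)
Applying IC y(0) = 7:
Particular solution: y = 7e^(5x)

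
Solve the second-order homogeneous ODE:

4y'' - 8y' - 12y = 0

Characteristic equation: 4r² - 8r - 12 = 0
Divide by 4: r² - 2r - 3 = 0
Roots: r = 3, -1 (distinct real)
General solution: y = C₁e^(3x) + C₂e^(-x)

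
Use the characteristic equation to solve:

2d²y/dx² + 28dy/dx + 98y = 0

Characteristic equation: 2r² + 28r + 98 = 0
Divide by 2: r² + 14r + 49 = 0
Factored: (r + 7)² = 0
Repeated root: r = -7
General solution: y = (C₁ + C₂x)e^(-7x)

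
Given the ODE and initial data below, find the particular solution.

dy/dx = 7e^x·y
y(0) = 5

General solution: y = Ce^(7e^x)
Applying IC y(0) = 5:
Particular solution: y = 5e^(7(e^x - 1))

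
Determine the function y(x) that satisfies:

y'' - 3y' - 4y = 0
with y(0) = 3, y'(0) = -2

General solution: y = C₁e^(4x) + C₂e^(-x)
Applying ICs: C₁ = 1/5, C₂ = 14/5
Particular solution: y = (1/5)e^(4x) + (14/5)e^(-x)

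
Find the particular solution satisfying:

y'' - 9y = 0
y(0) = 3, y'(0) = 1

General solution: y = C₁e^(3x) + C₂e^(-3x)
Applying ICs: C₁ = 5/3, C₂ = 4/3
Particular solution: y = (5/3)e^(3x) + (4/3)e^(-3x)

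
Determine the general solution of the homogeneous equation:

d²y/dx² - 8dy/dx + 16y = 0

Characteristic equation: r² - 8r + 16 = 0
Factored: (r - 4)² = 0
Repeated root: r = 4
General solution: y = (C₁ + C₂x)e^(4x)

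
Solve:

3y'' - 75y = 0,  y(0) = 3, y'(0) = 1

General solution: y = C₁e^(5x) + C₂e^(-5x)
Applying ICs: C₁ = 8/5, C₂ = 7/5
Particular solution: y = (8/5)e^(5x) + (7/5)e^(-5x)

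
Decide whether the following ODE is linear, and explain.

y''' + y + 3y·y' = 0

Nonlinear (product y·y')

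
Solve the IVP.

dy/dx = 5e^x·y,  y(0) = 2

General solution: y = Ce^(5e^x)
Applying IC y(0) = 2:
Particular solution: y = 2e^(5(e^x - 1))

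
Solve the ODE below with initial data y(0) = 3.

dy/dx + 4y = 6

General solution: y = 3/2 + Ce^(-4x)
Applying y(0) = 3: C = 3 - 3/2 = 3/2
Particular solution: y = 3/2 + (3/2)e^(-4x)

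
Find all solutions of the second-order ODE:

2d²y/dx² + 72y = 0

Characteristic equation: 2r² + 72 = 0
Divide by 2: r² + 36 = 0
Roots: r = ±6i (complex conjugates)
General solution: y = C₁cos(6x) + C₂sin(6x)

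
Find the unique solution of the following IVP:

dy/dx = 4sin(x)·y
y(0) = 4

General solution: y = Ce^(-4cos(x))
Applying IC y(0) = 4:
Particular solution: y = 4e^(4(1-cos(x)))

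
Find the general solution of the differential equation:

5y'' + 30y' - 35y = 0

Characteristic equation: 5r² + 30r - 35 = 0
Divide by 5: r² + 6r - 7 = 0
Roots: r = 1, -7 (distinct real)
General solution: y = C₁e^x + C₂e^(-7x)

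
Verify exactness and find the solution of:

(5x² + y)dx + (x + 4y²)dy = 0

Verify exactness: ∂M/∂y = ∂N/∂x ✓
Find F(x,y) such that ∂F/∂x = M, ∂F/∂y = N
Solution: 5x³/3 + xy + 4y³/3 = C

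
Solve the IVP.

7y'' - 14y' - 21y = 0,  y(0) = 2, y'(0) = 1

General solution: y = C₁e^(3x) + C₂e^(-x)
Applying ICs: C₁ = 3/4, C₂ = 5/4
Particular solution: y = (3/4)e^(3x) + (5/4)e^(-x)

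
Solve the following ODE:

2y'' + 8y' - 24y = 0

Characteristic equation: 2r² + 8r - 24 = 0
Divide by 2: r² + 4r - 12 = 0
Roots: r = 2, -6 (distinct real)
General solution: y = C₁e^(2x) + C₂e^(-6x)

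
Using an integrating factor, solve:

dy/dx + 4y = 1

Using integrating factor method:

General solution: y = 1/4 + Ce^(-4x)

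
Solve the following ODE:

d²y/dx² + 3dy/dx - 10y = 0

Characteristic equation: r² + 3r - 10 = 0
Roots: r = 2, -5 (distinct real)
General solution: y = C₁e^(2x) + C₂e^(-5x)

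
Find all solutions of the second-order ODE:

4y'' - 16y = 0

Characteristic equation: 4r² - 16 = 0
Divide by 4: r² - 4 = 0
Roots: r = 2, -2 (distinct real)
General solution: y = C₁e^(2x) + C₂e^(-2x)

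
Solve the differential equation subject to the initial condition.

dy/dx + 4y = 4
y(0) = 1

General solution: y = 1 + Ce^(-4x)
Applying y(0) = 1: C = 1 - 1 = 0
Particular solution: y = 1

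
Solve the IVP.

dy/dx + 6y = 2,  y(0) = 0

General solution: y = 1/3 + Ce^(-6x)
Applying y(0) = 0: C = 0 - 1/3 = -1/3
Particular solution: y = 1/3 - (1/3)e^(-6x)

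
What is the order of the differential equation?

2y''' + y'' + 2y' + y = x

The order is 3 (highest derivative is of order 3).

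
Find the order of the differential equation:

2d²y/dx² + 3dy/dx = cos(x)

The order is 2 (highest derivative is of order 2).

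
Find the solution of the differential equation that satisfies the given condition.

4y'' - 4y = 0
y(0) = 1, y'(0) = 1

General solution: y = C₁e^x + C₂e^(-x)
Applying ICs: C₁ = 1, C₂ = 0
Particular solution: y = e^x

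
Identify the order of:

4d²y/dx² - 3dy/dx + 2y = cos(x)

The order is 2 (highest derivative is of order 2).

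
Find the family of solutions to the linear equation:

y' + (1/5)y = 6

Using integrating factor method:

General solution: y = 30 + Ce^(-x/5)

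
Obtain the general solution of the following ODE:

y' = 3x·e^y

Separating variables and integrating:
-e^(-y) = 3x²/2 + C

General solution: y = -ln(C - 3x²/2)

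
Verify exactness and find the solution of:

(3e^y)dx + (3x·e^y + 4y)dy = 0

Verify exactness: ∂M/∂y = ∂N/∂x ✓
Find F(x,y) such that ∂F/∂x = M, ∂F/∂y = N
Solution: 3x·e^y + 2y² = C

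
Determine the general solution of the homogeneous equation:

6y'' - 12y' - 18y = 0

Characteristic equation: 6r² - 12r - 18 = 0
Divide by 6: r² - 2r - 3 = 0
Roots: r = 3, -1 (distinct real)
General solution: y = C₁e^(3x) + C₂e^(-x)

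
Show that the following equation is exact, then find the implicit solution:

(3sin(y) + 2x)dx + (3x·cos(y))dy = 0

Verify exactness: ∂M/∂y = ∂N/∂x ✓
Find F(x,y) such that ∂F/∂x = M, ∂F/∂y = N
Solution: 3x·sin(y) + x² = C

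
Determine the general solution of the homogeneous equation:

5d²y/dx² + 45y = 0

Characteristic equation: 5r² + 45 = 0
Divide by 5: r² + 9 = 0
Roots: r = ±3i (complex conjugates)
General solution: y = C₁cos(3x) + C₂sin(3x)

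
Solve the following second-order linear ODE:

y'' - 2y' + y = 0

Characteristic equation: r² - 2r + 1 = 0
Factored: (r - 1)² = 0
Repeated root: r = 1
General solution: y = (C₁ + C₂x)e^x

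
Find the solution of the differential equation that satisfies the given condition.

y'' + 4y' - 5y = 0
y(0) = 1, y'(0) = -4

General solution: y = C₁e^x + C₂e^(-5x)
Applying ICs: C₁ = 1/6, C₂ = 5/6
Particular solution: y = (1/6)e^x + (5/6)e^(-5x)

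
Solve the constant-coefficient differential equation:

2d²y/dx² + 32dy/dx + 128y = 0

Characteristic equation: 2r² + 32r + 128 = 0
Divide by 2: r² + 16r + 64 = 0
Factored: (r + 8)² = 0
Repeated root: r = -8
General solution: y = (C₁ + C₂x)e^(-8x)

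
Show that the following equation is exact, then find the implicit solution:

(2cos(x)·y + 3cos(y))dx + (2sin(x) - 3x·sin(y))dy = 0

Verify exactness: ∂M/∂y = ∂N/∂x ✓
Find F(x,y) such that ∂F/∂x = M, ∂F/∂y = N
Solution: 2sin(x)·y + 3x·cos(y) = C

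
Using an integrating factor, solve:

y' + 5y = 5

Using integrating factor method:

General solution: y = 1 + Ce^(-5x)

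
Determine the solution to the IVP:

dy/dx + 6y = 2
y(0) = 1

General solution: y = 1/3 + Ce^(-6x)
Applying y(0) = 1: C = 1 - 1/3 = 2/3
Particular solution: y = 1/3 + (2/3)e^(-6x)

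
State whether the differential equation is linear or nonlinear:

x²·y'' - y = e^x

Linear (y and its derivatives appear to the first power only, no products of y terms)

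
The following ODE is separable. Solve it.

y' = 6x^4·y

Separating variables and integrating:
ln|y| = 6x^5/5 + C

General solution: y = Ce^(6x^5/5)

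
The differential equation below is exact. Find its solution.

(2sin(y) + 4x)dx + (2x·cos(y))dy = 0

Verify exactness: ∂M/∂y = ∂N/∂x ✓
Find F(x,y) such that ∂F/∂x = M, ∂F/∂y = N
Solution: 2x·sin(y) + 2x² = C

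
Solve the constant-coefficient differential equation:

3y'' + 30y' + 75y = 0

Characteristic equation: 3r² + 30r + 75 = 0
Divide by 3: r² + 10r + 25 = 0
Factored: (r + 5)² = 0
Repeated root: r = -5
General solution: y = (C₁ + C₂x)e^(-5x)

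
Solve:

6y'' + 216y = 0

Characteristic equation: 6r² + 216 = 0
Divide by 6: r² + 36 = 0
Roots: r = ±6i (complex conjugates)
General solution: y = C₁cos(6x) + C₂sin(6x)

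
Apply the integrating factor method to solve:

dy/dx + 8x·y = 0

Using integrating factor method:

General solution: y = Ce^(-4x^2)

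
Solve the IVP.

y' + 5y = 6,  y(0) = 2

General solution: y = 6/5 + Ce^(-5x)
Applying y(0) = 2: C = 2 - 6/5 = 4/5
Particular solution: y = 6/5 + (4/5)e^(-5x)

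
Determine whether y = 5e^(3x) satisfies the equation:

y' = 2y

Verification:
y = 5e^(3x)
y' = 15e^(3x)
But 2y = 10e^(3x)
y' ≠ 2y — the derivative does not match

No, it is not a solution.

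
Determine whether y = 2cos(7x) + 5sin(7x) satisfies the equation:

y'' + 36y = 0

Verification:
y'' = -98cos(7x) - 245sin(7x)
y'' + 36y ≠ 0 (frequency mismatch: got 49 instead of 36)

No, it is not a solution.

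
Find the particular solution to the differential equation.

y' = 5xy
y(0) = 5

General solution: y = Ce^(5x²/2)
Applying IC y(0) = 5:
Particular solution: y = 5e^(5x²/2)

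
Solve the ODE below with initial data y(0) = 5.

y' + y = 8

General solution: y = 8 + Ce^(-x)
Applying y(0) = 5: C = 5 - 8 = -3
Particular solution: y = 8 - 3e^(-x)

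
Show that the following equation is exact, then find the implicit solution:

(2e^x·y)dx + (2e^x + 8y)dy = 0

Verify exactness: ∂M/∂y = ∂N/∂x ✓
Find F(x,y) such that ∂F/∂x = M, ∂F/∂y = N
Solution: 2e^x·y + 4y² = C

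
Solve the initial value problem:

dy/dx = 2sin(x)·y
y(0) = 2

General solution: y = Ce^(-2cos(x))
Applying IC y(0) = 2:
Particular solution: y = 2e^(2(1-cos(x)))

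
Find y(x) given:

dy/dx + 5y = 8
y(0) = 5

General solution: y = 8/5 + Ce^(-5x)
Applying y(0) = 5: C = 5 - 8/5 = 17/5
Particular solution: y = 8/5 + (17/5)e^(-5x)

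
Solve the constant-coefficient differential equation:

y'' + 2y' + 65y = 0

Characteristic equation: r² + 2r + 65 = 0
Roots: r = -1 ± 8i (complex conjugates)
General solution: y = e^(-x)(C₁cos(8x) + C₂sin(8x))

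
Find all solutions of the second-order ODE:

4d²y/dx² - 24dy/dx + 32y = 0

Characteristic equation: 4r² - 24r + 32 = 0
Divide by 4: r² - 6r + 8 = 0
Roots: r = 2, 4 (distinct real)
General solution: y = C₁e^(2x) + C₂e^(4x)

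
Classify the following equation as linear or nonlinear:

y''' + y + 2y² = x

Nonlinear (y² term)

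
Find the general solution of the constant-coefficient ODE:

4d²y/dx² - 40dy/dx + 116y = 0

Characteristic equation: 4r² - 40r + 116 = 0
Divide by 4: r² - 10r + 29 = 0
Roots: r = 5 ± 2i (complex conjugates)
General solution: y = e^(5x)(C₁cos(2x) + C₂sin(2x))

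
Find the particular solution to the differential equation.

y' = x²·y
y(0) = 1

General solution: y = Ce^(x³/3)
Applying IC y(0) = 1:
Particular solution: y = e^(x³/3)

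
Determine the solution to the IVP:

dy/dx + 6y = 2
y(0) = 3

General solution: y = 1/3 + Ce^(-6x)
Applying y(0) = 3: C = 3 - 1/3 = 8/3
Particular solution: y = 1/3 + (8/3)e^(-6x)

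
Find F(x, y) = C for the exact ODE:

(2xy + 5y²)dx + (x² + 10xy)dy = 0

Verify exactness: ∂M/∂y = ∂N/∂x ✓
Find F(x,y) such that ∂F/∂x = M, ∂F/∂y = N
Solution: x²y + 5xy² = C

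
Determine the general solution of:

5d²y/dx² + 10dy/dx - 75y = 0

Characteristic equation: 5r² + 10r - 75 = 0
Divide by 5: r² + 2r - 15 = 0
Roots: r = 3, -5 (distinct real)
General solution: y = C₁e^(3x) + C₂e^(-5x)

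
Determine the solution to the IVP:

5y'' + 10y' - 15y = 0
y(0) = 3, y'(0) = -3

General solution: y = C₁e^x + C₂e^(-3x)
Applying ICs: C₁ = 3/2, C₂ = 3/2
Particular solution: y = (3/2)e^x + (3/2)e^(-3x)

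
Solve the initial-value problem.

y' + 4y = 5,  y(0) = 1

General solution: y = 5/4 + Ce^(-4x)
Applying y(0) = 1: C = 1 - 5/4 = -1/4
Particular solution: y = 5/4 - (1/4)e^(-4x)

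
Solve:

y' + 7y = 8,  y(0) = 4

General solution: y = 8/7 + Ce^(-7x)
Applying y(0) = 4: C = 4 - 8/7 = 20/7
Particular solution: y = 8/7 + (20/7)e^(-7x)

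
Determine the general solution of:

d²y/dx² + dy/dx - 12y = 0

Characteristic equation: r² + r - 12 = 0
Roots: r = 3, -4 (distinct real)
General solution: y = C₁e^(3x) + C₂e^(-4x)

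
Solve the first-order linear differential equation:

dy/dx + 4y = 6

Using integrating factor method:

General solution: y = 3/2 + Ce^(-4x)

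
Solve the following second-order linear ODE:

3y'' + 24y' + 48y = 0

Characteristic equation: 3r² + 24r + 48 = 0
Divide by 3: r² + 8r + 16 = 0
Factored: (r + 4)² = 0
Repeated root: r = -4
General solution: y = (C₁ + C₂x)e^(-4x)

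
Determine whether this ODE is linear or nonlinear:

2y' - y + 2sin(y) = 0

Nonlinear (sin(y) is nonlinear in y)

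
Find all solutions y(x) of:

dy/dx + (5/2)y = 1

Using integrating factor method:

General solution: y = 2/5 + Ce^(-5x/2)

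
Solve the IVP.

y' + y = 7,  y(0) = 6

General solution: y = 7 + Ce^(-x)
Applying y(0) = 6: C = 6 - 7 = -1
Particular solution: y = 7 - e^(-x)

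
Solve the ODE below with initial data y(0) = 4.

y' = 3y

General solution: y = Ce^(3x)
Applying IC y(0) = 4:
Particular solution: y = 4e^(3x)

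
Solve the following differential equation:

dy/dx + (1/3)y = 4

Using integrating factor method:

General solution: y = 12 + Ce^(-x/3)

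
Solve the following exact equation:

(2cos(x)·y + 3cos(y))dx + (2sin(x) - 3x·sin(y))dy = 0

Verify exactness: ∂M/∂y = ∂N/∂x ✓
Find F(x,y) such that ∂F/∂x = M, ∂F/∂y = N
Solution: 2sin(x)·y + 3x·cos(y) = C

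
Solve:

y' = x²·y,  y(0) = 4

General solution: y = Ce^(x³/3)
Applying IC y(0) = 4:
Particular solution: y = 4e^(x³/3)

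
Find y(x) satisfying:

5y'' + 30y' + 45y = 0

Characteristic equation: 5r² + 30r + 45 = 0
Divide by 5: r² + 6r + 9 = 0
Factored: (r + 3)² = 0
Repeated root: r = -3
General solution: y = (C₁ + C₂x)e^(-3x)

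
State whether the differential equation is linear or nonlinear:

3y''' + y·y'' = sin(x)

Nonlinear (y·y'' term)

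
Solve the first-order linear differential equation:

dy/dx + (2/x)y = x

Using integrating factor method:

General solution: y = (1/4)x^2 + Cx^(-2)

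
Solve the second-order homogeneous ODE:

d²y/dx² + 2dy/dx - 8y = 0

Characteristic equation: r² + 2r - 8 = 0
Roots: r = 2, -4 (distinct real)
General solution: y = C₁e^(2x) + C₂e^(-4x)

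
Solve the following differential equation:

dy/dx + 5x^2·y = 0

Using integrating factor method:

General solution: y = Ce^(-5x^3/3)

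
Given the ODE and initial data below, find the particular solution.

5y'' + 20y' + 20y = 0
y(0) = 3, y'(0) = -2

General solution: y = (C₁ + C₂x)e^(-2x)
Repeated root r = -2
Applying ICs: C₁ = 3, C₂ = 4
Particular solution: y = (3 + 4x)e^(-2x)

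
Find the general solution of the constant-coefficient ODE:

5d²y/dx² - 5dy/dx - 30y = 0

Characteristic equation: 5r² - 5r - 30 = 0
Divide by 5: r² - r - 6 = 0
Roots: r = 3, -2 (distinct real)
General solution: y = C₁e^(3x) + C₂e^(-2x)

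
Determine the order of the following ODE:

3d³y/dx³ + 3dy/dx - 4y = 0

The order is 3 (highest derivative is of order 3).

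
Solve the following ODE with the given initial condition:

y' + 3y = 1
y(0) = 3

General solution: y = 1/3 + Ce^(-3x)
Applying y(0) = 3: C = 3 - 1/3 = 8/3
Particular solution: y = 1/3 + (8/3)e^(-3x)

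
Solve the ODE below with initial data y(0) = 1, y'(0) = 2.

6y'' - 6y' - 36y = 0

General solution: y = C₁e^(3x) + C₂e^(-2x)
Applying ICs: C₁ = 4/5, C₂ = 1/5
Particular solution: y = (4/5)e^(3x) + (1/5)e^(-2x)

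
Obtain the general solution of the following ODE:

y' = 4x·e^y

Separating variables and integrating:
-e^(-y) = 2x² + C

General solution: y = -ln(C - 2x²)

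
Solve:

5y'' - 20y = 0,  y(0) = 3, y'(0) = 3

General solution: y = C₁e^(2x) + C₂e^(-2x)
Applying ICs: C₁ = 9/4, C₂ = 3/4
Particular solution: y = (9/4)e^(2x) + (3/4)e^(-2x)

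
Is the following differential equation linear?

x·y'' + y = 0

Yes. Linear (y and its derivatives appear to the first power only, no products of y terms)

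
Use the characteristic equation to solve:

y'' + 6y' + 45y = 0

Characteristic equation: r² + 6r + 45 = 0
Roots: r = -3 ± 6i (complex conjugates)
General solution: y = e^(-3x)(C₁cos(6x) + C₂sin(6x))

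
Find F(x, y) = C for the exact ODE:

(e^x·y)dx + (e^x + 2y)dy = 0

Verify exactness: ∂M/∂y = ∂N/∂x ✓
Find F(x,y) such that ∂F/∂x = M, ∂F/∂y = N
Solution: e^x·y + y² = C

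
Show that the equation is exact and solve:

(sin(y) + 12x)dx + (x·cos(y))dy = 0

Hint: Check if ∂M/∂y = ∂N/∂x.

Verify exactness: ∂M/∂y = ∂N/∂x ✓
Find F(x,y) such that ∂F/∂x = M, ∂F/∂y = N
Solution: x·sin(y) + 6x² = C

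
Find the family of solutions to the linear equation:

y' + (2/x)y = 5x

Using integrating factor method:

General solution: y = (5/4)x^2 + Cx^(-2)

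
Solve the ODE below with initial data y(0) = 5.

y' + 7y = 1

General solution: y = 1/7 + Ce^(-7x)
Applying y(0) = 5: C = 5 - 1/7 = 34/7
Particular solution: y = 1/7 + (34/7)e^(-7x)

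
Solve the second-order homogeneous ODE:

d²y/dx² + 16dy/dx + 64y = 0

Characteristic equation: r² + 16r + 64 = 0
Factored: (r + 8)² = 0
Repeated root: r = -8
General solution: y = (C₁ + C₂x)e^(-8x)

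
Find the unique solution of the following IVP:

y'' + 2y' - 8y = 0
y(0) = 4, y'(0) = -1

General solution: y = C₁e^(2x) + C₂e^(-4x)
Applying ICs: C₁ = 5/2, C₂ = 3/2
Particular solution: y = (5/2)e^(2x) + (3/2)e^(-4x)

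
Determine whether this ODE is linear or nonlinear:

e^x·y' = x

Linear (y and its derivatives appear to the first power only, no products of y terms)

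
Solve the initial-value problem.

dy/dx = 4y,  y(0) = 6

General solution: y = Ce^(4x)
Applying IC y(0) = 6:
Particular solution: y = 6e^(4x)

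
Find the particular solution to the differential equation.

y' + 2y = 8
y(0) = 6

General solution: y = 4 + Ce^(-2x)
Applying y(0) = 6: C = 6 - 4 = 2
Particular solution: y = 4 + 2e^(-2x)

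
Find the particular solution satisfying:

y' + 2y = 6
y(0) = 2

General solution: y = 3 + Ce^(-2x)
Applying y(0) = 2: C = 2 - 3 = -1
Particular solution: y = 3 - e^(-2x)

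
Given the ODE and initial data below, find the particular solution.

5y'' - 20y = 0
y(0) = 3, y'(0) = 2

General solution: y = C₁e^(2x) + C₂e^(-2x)
Applying ICs: C₁ = 2, C₂ = 1
Particular solution: y = 2e^(2x) + e^(-2x)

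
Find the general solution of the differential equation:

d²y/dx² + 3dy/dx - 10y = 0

Characteristic equation: r² + 3r - 10 = 0
Roots: r = 2, -5 (distinct real)
General solution: y = C₁e^(2x) + C₂e^(-5x)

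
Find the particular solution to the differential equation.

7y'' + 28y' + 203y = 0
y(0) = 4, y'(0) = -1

General solution: y = e^(-2x)(C₁cos(5x) + C₂sin(5x))
Complex roots r = -2 ± 5i
Applying ICs: C₁ = 4, C₂ = 7/5
Particular solution: y = e^(-2x)(4cos(5x) + (7/5)sin(5x))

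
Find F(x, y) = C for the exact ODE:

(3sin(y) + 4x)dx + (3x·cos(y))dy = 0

Verify exactness: ∂M/∂y = ∂N/∂x ✓
Find F(x,y) such that ∂F/∂x = M, ∂F/∂y = N
Solution: 3x·sin(y) + 2x² = C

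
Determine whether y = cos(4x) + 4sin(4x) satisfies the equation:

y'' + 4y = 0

Verification:
y'' = -16cos(4x) - 64sin(4x)
y'' + 4y ≠ 0 (frequency mismatch: got 16 instead of 4)

No, it is not a solution.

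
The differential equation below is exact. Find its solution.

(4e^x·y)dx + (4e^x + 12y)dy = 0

Verify exactness: ∂M/∂y = ∂N/∂x ✓
Find F(x,y) such that ∂F/∂x = M, ∂F/∂y = N
Solution: 4e^x·y + 6y² = C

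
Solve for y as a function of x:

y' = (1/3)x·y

Separating variables and integrating:
ln|y| = x^2/6 + C

General solution: y = Ce^(x^2/6)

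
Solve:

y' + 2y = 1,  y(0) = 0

General solution: y = 1/2 + Ce^(-2x)
Applying y(0) = 0: C = 0 - 1/2 = -1/2
Particular solution: y = 1/2 - (1/2)e^(-2x)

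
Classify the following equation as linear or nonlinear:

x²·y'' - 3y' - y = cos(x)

Linear (y and its derivatives appear to the first power only, no products of y terms)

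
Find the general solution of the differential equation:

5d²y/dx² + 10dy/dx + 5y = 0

Characteristic equation: 5r² + 10r + 5 = 0
Divide by 5: r² + 2r + 1 = 0
Factored: (r + 1)² = 0
Repeated root: r = -1
General solution: y = (C₁ + C₂x)e^(-x)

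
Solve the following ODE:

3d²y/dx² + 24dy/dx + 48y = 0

Characteristic equation: 3r² + 24r + 48 = 0
Divide by 3: r² + 8r + 16 = 0
Factored: (r + 4)² = 0
Repeated root: r = -4
General solution: y = (C₁ + C₂x)e^(-4x)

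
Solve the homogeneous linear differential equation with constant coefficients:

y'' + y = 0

Characteristic equation: r² + 1 = 0
Roots: r = ±i (complex conjugates)
General solution: y = C₁cos(x) + C₂sin(x)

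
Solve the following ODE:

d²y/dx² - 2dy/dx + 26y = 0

Characteristic equation: r² - 2r + 26 = 0
Roots: r = 1 ± 5i (complex conjugates)
General solution: y = e^x(C₁cos(5x) + C₂sin(5x))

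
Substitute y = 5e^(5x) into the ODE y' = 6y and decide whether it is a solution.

Verification:
y = 5e^(5x)
y' = 25e^(5x)
But 6y = 30e^(5x)
y' ≠ 6y — the derivative does not match

No, it is not a solution.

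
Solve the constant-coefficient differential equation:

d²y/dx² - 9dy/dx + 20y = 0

Characteristic equation: r² - 9r + 20 = 0
Roots: r = 5, 4 (distinct real)
General solution: y = C₁e^(5x) + C₂e^(4x)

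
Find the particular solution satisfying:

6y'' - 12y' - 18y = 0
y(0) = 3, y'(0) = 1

General solution: y = C₁e^(3x) + C₂e^(-x)
Applying ICs: C₁ = 1, C₂ = 2
Particular solution: y = e^(3x) + 2e^(-x)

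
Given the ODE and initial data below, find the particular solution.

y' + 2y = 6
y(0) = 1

General solution: y = 3 + Ce^(-2x)
Applying y(0) = 1: C = 1 - 3 = -2
Particular solution: y = 3 - 2e^(-2x)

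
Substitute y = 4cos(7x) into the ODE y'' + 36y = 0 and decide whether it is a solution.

Verification:
y'' = -196cos(7x)
y'' + 36y ≠ 0 (frequency mismatch: got 49 instead of 36)

No, it is not a solution.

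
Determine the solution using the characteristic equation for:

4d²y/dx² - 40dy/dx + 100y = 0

Characteristic equation: 4r² - 40r + 100 = 0
Divide by 4: r² - 10r + 25 = 0
Factored: (r - 5)² = 0
Repeated root: r = 5
General solution: y = (C₁ + C₂x)e^(5x)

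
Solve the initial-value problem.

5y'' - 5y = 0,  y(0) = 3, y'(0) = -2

General solution: y = C₁e^x + C₂e^(-x)
Applying ICs: C₁ = 1/2, C₂ = 5/2
Particular solution: y = (1/2)e^x + (5/2)e^(-x)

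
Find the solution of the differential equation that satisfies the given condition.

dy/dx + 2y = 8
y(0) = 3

General solution: y = 4 + Ce^(-2x)
Applying y(0) = 3: C = 3 - 4 = -1
Particular solution: y = 4 - e^(-2x)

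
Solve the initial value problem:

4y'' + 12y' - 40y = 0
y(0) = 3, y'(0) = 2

General solution: y = C₁e^(2x) + C₂e^(-5x)
Applying ICs: C₁ = 17/7, C₂ = 4/7
Particular solution: y = (17/7)e^(2x) + (4/7)e^(-5x)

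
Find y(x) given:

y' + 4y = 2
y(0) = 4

General solution: y = 1/2 + Ce^(-4x)
Applying y(0) = 4: C = 4 - 1/2 = 7/2
Particular solution: y = 1/2 + (7/2)e^(-4x)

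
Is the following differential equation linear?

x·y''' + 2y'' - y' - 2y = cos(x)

Yes. Linear (y and its derivatives appear to the first power only, no products of y terms)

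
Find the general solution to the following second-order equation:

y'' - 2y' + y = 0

Characteristic equation: r² - 2r + 1 = 0
Factored: (r - 1)² = 0
Repeated root: r = 1
General solution: y = (C₁ + C₂x)e^x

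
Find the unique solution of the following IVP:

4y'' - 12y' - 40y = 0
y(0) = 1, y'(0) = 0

General solution: y = C₁e^(5x) + C₂e^(-2x)
Applying ICs: C₁ = 2/7, C₂ = 5/7
Particular solution: y = (2/7)e^(5x) + (5/7)e^(-2x)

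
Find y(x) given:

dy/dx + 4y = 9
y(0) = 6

General solution: y = 9/4 + Ce^(-4x)
Applying y(0) = 6: C = 6 - 9/4 = 15/4
Particular solution: y = 9/4 + (15/4)e^(-4x)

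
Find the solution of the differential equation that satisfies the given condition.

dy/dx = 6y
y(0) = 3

General solution: y = Ce^(6x)
Applying IC y(0) = 3:
Particular solution: y = 3e^(6x)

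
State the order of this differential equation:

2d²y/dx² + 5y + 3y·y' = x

The order is 2 (highest derivative is of order 2).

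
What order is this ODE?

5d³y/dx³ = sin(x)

The order is 3 (highest derivative is of order 3).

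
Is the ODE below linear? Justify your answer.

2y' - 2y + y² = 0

No. Nonlinear (y² term)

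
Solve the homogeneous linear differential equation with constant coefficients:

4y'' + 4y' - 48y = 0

Characteristic equation: 4r² + 4r - 48 = 0
Divide by 4: r² + r - 12 = 0
Roots: r = 3, -4 (distinct real)
General solution: y = C₁e^(3x) + C₂e^(-4x)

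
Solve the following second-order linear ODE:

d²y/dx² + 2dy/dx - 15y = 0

Characteristic equation: r² + 2r - 15 = 0
Roots: r = 3, -5 (distinct real)
General solution: y = C₁e^(3x) + C₂e^(-5x)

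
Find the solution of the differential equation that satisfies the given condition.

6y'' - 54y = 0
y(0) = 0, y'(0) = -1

General solution: y = C₁e^(3x) + C₂e^(-3x)
Applying ICs: C₁ = -1/6, C₂ = 1/6
Particular solution: y = -(1/6)e^(3x) + (1/6)e^(-3x)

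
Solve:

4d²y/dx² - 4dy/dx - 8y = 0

Characteristic equation: 4r² - 4r - 8 = 0
Divide by 4: r² - r - 2 = 0
Roots: r = 2, -1 (distinct real)
General solution: y = C₁e^(2x) + C₂e^(-x)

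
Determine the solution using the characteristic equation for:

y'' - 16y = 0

Characteristic equation: r² - 16 = 0
Roots: r = 4, -4 (distinct real)
General solution: y = C₁e^(4x) + C₂e^(-4x)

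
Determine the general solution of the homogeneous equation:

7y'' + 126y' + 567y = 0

Characteristic equation: 7r² + 126r + 567 = 0
Divide by 7: r² + 18r + 81 = 0
Factored: (r + 9)² = 0
Repeated root: r = -9
General solution: y = (C₁ + C₂x)e^(-9x)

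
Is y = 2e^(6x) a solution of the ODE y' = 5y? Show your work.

Verification:
y = 2e^(6x)
y' = 12e^(6x)
But 5y = 10e^(6x)
y' ≠ 5y — the derivative does not match

No, it is not a solution.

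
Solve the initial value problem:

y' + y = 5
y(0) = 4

General solution: y = 5 + Ce^(-x)
Applying y(0) = 4: C = 4 - 5 = -1
Particular solution: y = 5 - e^(-x)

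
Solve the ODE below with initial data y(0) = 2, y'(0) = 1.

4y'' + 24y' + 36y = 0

General solution: y = (C₁ + C₂x)e^(-3x)
Repeated root r = -3
Applying ICs: C₁ = 2, C₂ = 7
Particular solution: y = (2 + 7x)e^(-3x)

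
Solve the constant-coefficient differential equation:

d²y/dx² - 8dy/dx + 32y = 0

Characteristic equation: r² - 8r + 32 = 0
Roots: r = 4 ± 4i (complex conjugates)
General solution: y = e^(4x)(C₁cos(4x) + C₂sin(4x))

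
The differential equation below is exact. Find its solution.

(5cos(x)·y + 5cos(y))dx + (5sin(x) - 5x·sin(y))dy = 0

Verify exactness: ∂M/∂y = ∂N/∂x ✓
Find F(x,y) such that ∂F/∂x = M, ∂F/∂y = N
Solution: 5sin(x)·y + 5x·cos(y) = C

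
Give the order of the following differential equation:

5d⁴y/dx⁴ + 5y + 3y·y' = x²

The order is 4 (highest derivative is of order 4).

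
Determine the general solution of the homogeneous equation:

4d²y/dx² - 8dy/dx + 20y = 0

Characteristic equation: 4r² - 8r + 20 = 0
Divide by 4: r² - 2r + 5 = 0
Roots: r = 1 ± 2i (complex conjugates)
General solution: y = e^x(C₁cos(2x) + C₂sin(2x))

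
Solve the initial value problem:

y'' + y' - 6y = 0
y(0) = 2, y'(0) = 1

General solution: y = C₁e^(2x) + C₂e^(-3x)
Applying ICs: C₁ = 7/5, C₂ = 3/5
Particular solution: y = (7/5)e^(2x) + (3/5)e^(-3x)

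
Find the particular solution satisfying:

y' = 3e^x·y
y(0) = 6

General solution: y = Ce^(3e^x)
Applying IC y(0) = 6:
Particular solution: y = 6e^(3(e^x - 1))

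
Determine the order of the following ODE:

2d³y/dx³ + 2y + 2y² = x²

The order is 3 (highest derivative is of order 3).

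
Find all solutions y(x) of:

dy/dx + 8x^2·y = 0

Using integrating factor method:

General solution: y = Ce^(-8x^3/3)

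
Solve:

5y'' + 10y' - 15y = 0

Characteristic equation: 5r² + 10r - 15 = 0
Divide by 5: r² + 2r - 3 = 0
Roots: r = 1, -3 (distinct real)
General solution: y = C₁e^x + C₂e^(-3x)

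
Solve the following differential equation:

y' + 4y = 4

Using integrating factor method:

General solution: y = 1 + Ce^(-4x)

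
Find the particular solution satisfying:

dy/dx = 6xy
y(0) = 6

General solution: y = Ce^(3x²)
Applying IC y(0) = 6:
Particular solution: y = 6e^(3x²)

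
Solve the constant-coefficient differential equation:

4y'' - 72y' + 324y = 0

Characteristic equation: 4r² - 72r + 324 = 0
Divide by 4: r² - 18r + 81 = 0
Factored: (r - 9)² = 0
Repeated root: r = 9
General solution: y = (C₁ + C₂x)e^(9x)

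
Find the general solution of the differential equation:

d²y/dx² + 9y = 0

Characteristic equation: r² + 9 = 0
Roots: r = ±3i (complex conjugates)
General solution: y = C₁cos(3x) + C₂sin(3x)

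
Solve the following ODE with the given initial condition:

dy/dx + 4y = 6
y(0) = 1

General solution: y = 3/2 + Ce^(-4x)
Applying y(0) = 1: C = 1 - 3/2 = -1/2
Particular solution: y = 3/2 - (1/2)e^(-4x)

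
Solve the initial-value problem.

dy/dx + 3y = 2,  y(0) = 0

General solution: y = 2/3 + Ce^(-3x)
Applying y(0) = 0: C = 0 - 2/3 = -2/3
Particular solution: y = 2/3 - (2/3)e^(-3x)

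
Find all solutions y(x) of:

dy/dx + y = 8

Using integrating factor method:

General solution: y = 8 + Ce^(-x)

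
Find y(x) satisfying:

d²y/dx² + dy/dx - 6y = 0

Characteristic equation: r² + r - 6 = 0
Roots: r = 2, -3 (distinct real)
General solution: y = C₁e^(2x) + C₂e^(-3x)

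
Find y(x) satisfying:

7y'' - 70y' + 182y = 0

Characteristic equation: 7r² - 70r + 182 = 0
Divide by 7: r² - 10r + 26 = 0
Roots: r = 5 ± i (complex conjugates)
General solution: y = e^(5x)(C₁cos(x) + C₂sin(x))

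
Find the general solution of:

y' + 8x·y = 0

Using integrating factor method:

General solution: y = Ce^(-4x^2)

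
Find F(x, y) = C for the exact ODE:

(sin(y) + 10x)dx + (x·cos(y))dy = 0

Verify exactness: ∂M/∂y = ∂N/∂x ✓
Find F(x,y) such that ∂F/∂x = M, ∂F/∂y = N
Solution: x·sin(y) + 5x² = C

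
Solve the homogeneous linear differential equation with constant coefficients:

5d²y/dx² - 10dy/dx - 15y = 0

Characteristic equation: 5r² - 10r - 15 = 0
Divide by 5: r² - 2r - 3 = 0
Roots: r = 3, -1 (distinct real)
General solution: y = C₁e^(3x) + C₂e^(-x)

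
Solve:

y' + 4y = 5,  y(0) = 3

General solution: y = 5/4 + Ce^(-4x)
Applying y(0) = 3: C = 3 - 5/4 = 7/4
Particular solution: y = 5/4 + (7/4)e^(-4x)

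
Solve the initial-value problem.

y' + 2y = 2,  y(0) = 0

General solution: y = 1 + Ce^(-2x)
Applying y(0) = 0: C = 0 - 1 = -1
Particular solution: y = 1 - e^(-2x)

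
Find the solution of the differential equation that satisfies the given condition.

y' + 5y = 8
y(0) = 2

General solution: y = 8/5 + Ce^(-5x)
Applying y(0) = 2: C = 2 - 8/5 = 2/5
Particular solution: y = 8/5 + (2/5)e^(-5x)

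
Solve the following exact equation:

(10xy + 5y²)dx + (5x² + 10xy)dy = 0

Verify exactness: ∂M/∂y = ∂N/∂x ✓
Find F(x,y) such that ∂F/∂x = M, ∂F/∂y = N
Solution: 5x²y + 5xy² = C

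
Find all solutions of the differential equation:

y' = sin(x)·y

Separating variables and integrating:
ln|y| = -cos(x) + C

General solution: y = Ce^(-cos(x))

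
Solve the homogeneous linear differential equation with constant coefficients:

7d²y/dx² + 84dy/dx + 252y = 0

Characteristic equation: 7r² + 84r + 252 = 0
Divide by 7: r² + 12r + 36 = 0
Factored: (r + 6)² = 0
Repeated root: r = -6
General solution: y = (C₁ + C₂x)e^(-6x)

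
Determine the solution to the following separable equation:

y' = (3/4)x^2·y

Separating variables and integrating:
ln|y| = x^3/4 + C

General solution: y = Ce^(x^3/4)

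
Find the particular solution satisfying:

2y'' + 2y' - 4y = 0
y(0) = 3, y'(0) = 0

General solution: y = C₁e^x + C₂e^(-2x)
Applying ICs: C₁ = 2, C₂ = 1
Particular solution: y = 2e^x + e^(-2x)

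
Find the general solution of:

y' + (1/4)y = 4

Using integrating factor method:

General solution: y = 16 + Ce^(-x/4)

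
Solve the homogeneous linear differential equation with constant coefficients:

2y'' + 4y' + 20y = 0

Characteristic equation: 2r² + 4r + 20 = 0
Divide by 2: r² + 2r + 10 = 0
Roots: r = -1 ± 3i (complex conjugates)
General solution: y = e^(-x)(C₁cos(3x) + C₂sin(3x))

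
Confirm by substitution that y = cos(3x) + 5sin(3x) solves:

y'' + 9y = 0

Verification:
y'' = -9cos(3x) - 45sin(3x)
y'' + 9y = 0 ✓

Yes, it is a solution.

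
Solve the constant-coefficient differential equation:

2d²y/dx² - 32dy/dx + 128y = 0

Characteristic equation: 2r² - 32r + 128 = 0
Divide by 2: r² - 16r + 64 = 0
Factored: (r - 8)² = 0
Repeated root: r = 8
General solution: y = (C₁ + C₂x)e^(8x)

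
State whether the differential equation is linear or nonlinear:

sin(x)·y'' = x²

Linear (y and its derivatives appear to the first power only, no products of y terms)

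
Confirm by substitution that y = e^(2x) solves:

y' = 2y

Verification:
y = e^(2x)
y' = 2e^(2x)
2y = 2e^(2x)
y' = 2y ✓

Yes, it is a solution.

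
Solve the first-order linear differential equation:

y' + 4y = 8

Using integrating factor method:

General solution: y = 2 + Ce^(-4x)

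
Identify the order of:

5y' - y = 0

The order is 1 (highest derivative is of order 1).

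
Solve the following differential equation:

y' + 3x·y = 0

Using integrating factor method:

General solution: y = Ce^(-3x^2/2)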